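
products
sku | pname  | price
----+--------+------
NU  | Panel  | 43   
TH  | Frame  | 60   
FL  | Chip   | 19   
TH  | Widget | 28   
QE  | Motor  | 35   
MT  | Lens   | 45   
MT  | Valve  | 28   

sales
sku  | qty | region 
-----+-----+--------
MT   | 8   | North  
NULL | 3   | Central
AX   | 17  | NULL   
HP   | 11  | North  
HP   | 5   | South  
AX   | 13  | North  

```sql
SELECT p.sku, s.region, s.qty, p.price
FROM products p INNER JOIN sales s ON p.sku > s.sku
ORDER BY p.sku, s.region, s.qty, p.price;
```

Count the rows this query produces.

30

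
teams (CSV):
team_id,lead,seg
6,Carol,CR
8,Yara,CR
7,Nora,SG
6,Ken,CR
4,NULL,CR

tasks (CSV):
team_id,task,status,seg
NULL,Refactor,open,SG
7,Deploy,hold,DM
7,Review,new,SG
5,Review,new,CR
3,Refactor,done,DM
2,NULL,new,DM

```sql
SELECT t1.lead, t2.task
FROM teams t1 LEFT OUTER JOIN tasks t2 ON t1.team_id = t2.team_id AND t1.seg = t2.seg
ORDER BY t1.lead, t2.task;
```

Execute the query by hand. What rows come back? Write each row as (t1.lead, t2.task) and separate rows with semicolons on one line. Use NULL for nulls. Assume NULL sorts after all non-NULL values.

(Carol, NULL); (Ken, NULL); (Nora, Review); (Yara, NULL); (NULL, NULL)

LEFT JOIN keeps every row from `teams`; unmatched rows get NULL for `tasks`'s columns.
Matching on t1.team_id = t2.team_id AND t1.seg = t2.seg. A NULL in a compared column never satisfies the condition.
Matched pairs: 1; unmatched t1 rows kept: 4.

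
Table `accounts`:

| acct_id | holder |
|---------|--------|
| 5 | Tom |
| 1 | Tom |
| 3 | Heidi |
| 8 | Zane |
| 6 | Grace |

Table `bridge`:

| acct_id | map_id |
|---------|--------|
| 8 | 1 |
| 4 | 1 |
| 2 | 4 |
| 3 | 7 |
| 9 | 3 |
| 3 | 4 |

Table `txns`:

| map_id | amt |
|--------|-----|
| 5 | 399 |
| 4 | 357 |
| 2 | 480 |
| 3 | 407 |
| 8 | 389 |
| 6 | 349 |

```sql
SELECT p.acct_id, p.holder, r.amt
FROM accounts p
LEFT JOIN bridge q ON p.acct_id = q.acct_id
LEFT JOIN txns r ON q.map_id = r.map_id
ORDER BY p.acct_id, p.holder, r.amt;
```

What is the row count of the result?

Step 1 — p LEFT JOIN q on acct_id → 6 row(s).
Then LEFT JOIN `txns r` on map_id: each of those 6 rows is kept; rows whose q.map_id has no match in r get NULL for r's columns.
Result: 6 row(s).

6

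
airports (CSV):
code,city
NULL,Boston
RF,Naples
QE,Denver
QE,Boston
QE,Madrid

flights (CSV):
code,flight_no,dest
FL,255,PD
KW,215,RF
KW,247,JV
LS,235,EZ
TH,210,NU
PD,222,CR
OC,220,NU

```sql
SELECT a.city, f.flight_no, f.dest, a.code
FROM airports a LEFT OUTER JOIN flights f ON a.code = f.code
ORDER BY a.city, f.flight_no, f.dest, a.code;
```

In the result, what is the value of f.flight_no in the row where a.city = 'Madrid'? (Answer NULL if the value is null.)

LEFT JOIN keeps every row from `airports`; unmatched rows get NULL for `flights`'s columns.
Matching on a.code = f.code. A NULL in a compared column never satisfies the condition.
Matched pairs: 0; unmatched a rows kept: 5.

NULL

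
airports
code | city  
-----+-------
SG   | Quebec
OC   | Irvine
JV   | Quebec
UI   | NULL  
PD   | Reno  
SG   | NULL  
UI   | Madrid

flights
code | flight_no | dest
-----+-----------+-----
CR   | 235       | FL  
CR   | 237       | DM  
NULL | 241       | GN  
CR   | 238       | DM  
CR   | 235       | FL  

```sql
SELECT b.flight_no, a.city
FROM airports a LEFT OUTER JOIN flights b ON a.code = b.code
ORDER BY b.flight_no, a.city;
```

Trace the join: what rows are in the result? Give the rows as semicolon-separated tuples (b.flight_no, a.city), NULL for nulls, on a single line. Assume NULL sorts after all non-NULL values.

(NULL, Irvine); (NULL, Madrid); (NULL, Quebec); (NULL, Quebec); (NULL, Reno); (NULL, NULL); (NULL, NULL)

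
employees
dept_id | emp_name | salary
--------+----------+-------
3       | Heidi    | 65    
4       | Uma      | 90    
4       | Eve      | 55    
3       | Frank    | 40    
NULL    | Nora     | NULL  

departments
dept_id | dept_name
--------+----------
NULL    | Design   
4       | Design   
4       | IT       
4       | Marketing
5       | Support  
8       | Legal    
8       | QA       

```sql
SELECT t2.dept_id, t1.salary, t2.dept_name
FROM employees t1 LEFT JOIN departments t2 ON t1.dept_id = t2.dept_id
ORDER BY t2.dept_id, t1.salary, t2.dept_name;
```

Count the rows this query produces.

LEFT JOIN keeps every row from `employees`; unmatched rows get NULL for `departments`'s columns.
Matching on t1.dept_id = t2.dept_id. A NULL in a compared column never satisfies the condition.
- t1[0] dept_id=3 → no match; kept with NULLs on the t2 side.
- t1[1] dept_id=4 → 3 match(es) in t2 → 3 row(s).
- t1[2] dept_id=4 → 3 match(es) in t2 → 3 row(s).
- t1[3] dept_id=3 → no match; kept with NULLs on the t2 side.
- t1[4] dept_id=NULL → no match; kept with NULLs on the t2 side.
Total: 6 matched + 3 padded = 9 rows.

9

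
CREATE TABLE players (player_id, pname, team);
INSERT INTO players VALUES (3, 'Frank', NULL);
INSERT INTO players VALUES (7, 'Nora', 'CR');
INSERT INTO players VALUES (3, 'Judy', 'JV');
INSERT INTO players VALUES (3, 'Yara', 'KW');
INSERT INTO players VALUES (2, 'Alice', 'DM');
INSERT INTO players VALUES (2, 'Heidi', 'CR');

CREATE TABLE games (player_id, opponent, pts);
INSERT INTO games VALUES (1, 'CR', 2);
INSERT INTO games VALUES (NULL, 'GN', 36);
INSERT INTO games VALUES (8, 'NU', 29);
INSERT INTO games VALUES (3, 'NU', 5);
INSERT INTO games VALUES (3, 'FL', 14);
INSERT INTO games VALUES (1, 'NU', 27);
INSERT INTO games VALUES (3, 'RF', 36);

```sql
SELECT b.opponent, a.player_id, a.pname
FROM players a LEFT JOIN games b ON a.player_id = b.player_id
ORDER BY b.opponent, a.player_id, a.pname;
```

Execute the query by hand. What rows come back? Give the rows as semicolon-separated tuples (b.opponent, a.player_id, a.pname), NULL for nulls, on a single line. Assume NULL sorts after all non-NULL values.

(FL, 3, Frank); (FL, 3, Judy); (FL, 3, Yara); (NU, 3, Frank); (NU, 3, Judy); (NU, 3, Yara); (RF, 3, Frank); (RF, 3, Judy); (RF, 3, Yara); (NULL, 2, Alice); (NULL, 2, Heidi); (NULL, 7, Nora)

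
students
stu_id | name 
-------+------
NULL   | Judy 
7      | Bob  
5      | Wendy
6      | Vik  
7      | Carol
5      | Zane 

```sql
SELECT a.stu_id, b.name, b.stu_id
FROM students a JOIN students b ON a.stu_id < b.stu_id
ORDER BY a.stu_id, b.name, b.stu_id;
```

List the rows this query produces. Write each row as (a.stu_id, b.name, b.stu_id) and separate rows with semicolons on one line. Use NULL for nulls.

(5, Bob, 7); (5, Bob, 7); (5, Carol, 7); (5, Carol, 7); (5, Vik, 6); (5, Vik, 6); (6, Bob, 7); (6, Carol, 7)

INNER JOIN keeps only pairs where the ON condition holds.
Matching on a.stu_id < b.stu_id. A NULL in a compared column never satisfies the condition.
- a (stu_id=NULL) has no partner → excluded.
- a (stu_id=7) has no partner → excluded.
- a (stu_id=5) pairs with 3 row(s) of b.
- a (stu_id=6) pairs with 2 row(s) of b.
- a (stu_id=7) has no partner → excluded.
- a (stu_id=5) pairs with 3 row(s) of b.
After projecting and ordering:
a.stu_id | b.name | b.stu_id
5 | Bob | 7
5 | Bob | 7
5 | Carol | 7
5 | Carol | 7
5 | Vik | 6
5 | Vik | 6
6 | Bob | 7
6 | Carol | 7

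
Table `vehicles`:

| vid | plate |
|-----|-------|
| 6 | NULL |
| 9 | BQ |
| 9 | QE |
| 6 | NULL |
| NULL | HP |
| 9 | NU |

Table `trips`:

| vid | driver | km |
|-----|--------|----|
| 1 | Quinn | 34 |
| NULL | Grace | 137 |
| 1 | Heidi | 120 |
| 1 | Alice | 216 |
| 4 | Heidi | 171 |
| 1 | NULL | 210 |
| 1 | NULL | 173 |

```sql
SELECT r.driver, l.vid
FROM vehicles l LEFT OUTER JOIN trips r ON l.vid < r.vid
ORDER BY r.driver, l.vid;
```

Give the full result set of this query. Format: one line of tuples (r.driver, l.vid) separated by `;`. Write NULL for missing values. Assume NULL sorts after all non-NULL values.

(NULL, 6); (NULL, 6); (NULL, 9); (NULL, 9); (NULL, 9); (NULL, NULL)

LEFT JOIN keeps every row from `vehicles`; unmatched rows get NULL for `trips`'s columns.
Matching on l.vid < r.vid. A NULL in a compared column never satisfies the condition.
- vid=6: no r row matches, row kept with r columns NULL.
- vid=9: no r row matches, row kept with r columns NULL.
- vid=9: no r row matches, row kept with r columns NULL.
- vid=6: no r row matches, row kept with r columns NULL.
- vid=NULL: no r row matches, row kept with r columns NULL.
- vid=9: no r row matches, row kept with r columns NULL.
After projecting and ordering:
r.driver | l.vid
NULL | 6
NULL | 6
NULL | 9
NULL | 9
NULL | 9
NULL | NULL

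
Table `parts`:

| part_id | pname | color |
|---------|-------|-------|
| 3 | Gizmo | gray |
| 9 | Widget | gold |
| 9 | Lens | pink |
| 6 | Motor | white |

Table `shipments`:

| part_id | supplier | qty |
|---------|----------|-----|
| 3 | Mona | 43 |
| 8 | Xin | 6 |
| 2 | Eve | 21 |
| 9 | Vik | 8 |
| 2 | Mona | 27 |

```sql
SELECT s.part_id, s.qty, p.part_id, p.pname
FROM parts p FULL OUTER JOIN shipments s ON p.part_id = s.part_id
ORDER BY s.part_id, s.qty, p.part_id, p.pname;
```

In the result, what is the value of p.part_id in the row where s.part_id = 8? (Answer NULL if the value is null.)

NULL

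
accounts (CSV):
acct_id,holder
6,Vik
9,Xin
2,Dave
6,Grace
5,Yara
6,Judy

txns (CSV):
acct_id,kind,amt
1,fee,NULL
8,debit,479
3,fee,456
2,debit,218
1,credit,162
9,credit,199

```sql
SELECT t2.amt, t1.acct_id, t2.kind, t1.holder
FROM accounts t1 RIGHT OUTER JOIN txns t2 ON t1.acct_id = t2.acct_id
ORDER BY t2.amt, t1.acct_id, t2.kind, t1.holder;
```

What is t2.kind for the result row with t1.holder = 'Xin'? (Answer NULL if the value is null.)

credit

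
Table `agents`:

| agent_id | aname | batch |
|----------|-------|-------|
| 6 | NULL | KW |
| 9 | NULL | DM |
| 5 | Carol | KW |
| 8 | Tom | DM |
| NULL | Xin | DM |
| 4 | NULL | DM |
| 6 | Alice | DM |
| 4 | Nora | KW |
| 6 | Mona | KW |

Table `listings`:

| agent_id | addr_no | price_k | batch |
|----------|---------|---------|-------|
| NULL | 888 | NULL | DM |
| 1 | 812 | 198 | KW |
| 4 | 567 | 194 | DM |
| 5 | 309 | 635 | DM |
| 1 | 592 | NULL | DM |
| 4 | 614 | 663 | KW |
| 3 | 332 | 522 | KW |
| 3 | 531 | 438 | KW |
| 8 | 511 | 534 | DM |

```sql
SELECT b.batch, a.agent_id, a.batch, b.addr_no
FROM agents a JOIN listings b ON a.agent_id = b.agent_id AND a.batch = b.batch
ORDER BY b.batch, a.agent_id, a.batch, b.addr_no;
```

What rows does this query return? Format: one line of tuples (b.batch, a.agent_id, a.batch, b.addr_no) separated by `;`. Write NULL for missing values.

(DM, 4, DM, 567); (DM, 8, DM, 511); (KW, 4, KW, 614)

INNER JOIN keeps only pairs where the ON condition holds.
Matching on a.agent_id = b.agent_id AND a.batch = b.batch. A NULL in a compared column never satisfies the condition.
- a row (agent_id=6, batch=KW): no match → dropped.
- a row (agent_id=9, batch=DM): no match → dropped.
- a row (agent_id=5, batch=KW): no match → dropped.
- a row (agent_id=8, batch=DM): matches 1 b row(s) → 1 output row(s).
- a row (agent_id=NULL, batch=DM): no match → dropped.
- a row (agent_id=4, batch=DM): matches 1 b row(s) → 1 output row(s).
- a row (agent_id=6, batch=DM): no match → dropped.
- a row (agent_id=4, batch=KW): matches 1 b row(s) → 1 output row(s).
- a row (agent_id=6, batch=KW): no match → dropped.
After projecting and ordering:
b.batch | a.agent_id | a.batch | b.addr_no
DM | 4 | DM | 567
DM | 8 | DM | 511
KW | 4 | KW | 614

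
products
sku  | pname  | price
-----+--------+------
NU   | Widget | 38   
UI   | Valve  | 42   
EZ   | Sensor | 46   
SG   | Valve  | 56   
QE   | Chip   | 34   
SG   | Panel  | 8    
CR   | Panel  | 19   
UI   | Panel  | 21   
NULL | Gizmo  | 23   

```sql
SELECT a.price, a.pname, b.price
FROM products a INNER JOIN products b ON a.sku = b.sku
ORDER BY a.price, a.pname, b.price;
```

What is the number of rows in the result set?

INNER JOIN keeps only pairs where the ON condition holds.
Matching on a.sku = b.sku. A NULL in a compared column never satisfies the condition.
- a row (sku=NU): matches 1 b row(s) → 1 output row(s).
- a row (sku=UI): matches 2 b row(s) → 2 output row(s).
- a row (sku=EZ): matches 1 b row(s) → 1 output row(s).
- a row (sku=SG): matches 2 b row(s) → 2 output row(s).
- a row (sku=QE): matches 1 b row(s) → 1 output row(s).
- a row (sku=SG): matches 2 b row(s) → 2 output row(s).
- a row (sku=CR): matches 1 b row(s) → 1 output row(s).
- a row (sku=UI): matches 2 b row(s) → 2 output row(s).
- a row (sku=NULL): no match → dropped.
Total: 12 rows.

12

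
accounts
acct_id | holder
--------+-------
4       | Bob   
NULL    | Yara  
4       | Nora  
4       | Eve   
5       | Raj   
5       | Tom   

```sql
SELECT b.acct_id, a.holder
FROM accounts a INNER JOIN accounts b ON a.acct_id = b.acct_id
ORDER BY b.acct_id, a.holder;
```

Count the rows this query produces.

13

INNER JOIN keeps only pairs where the ON condition holds.
Matching on a.acct_id = b.acct_id. A NULL in a compared column never satisfies the condition.
- acct_id=4: 3 matching b row(s), so 3 row(s) emitted.
- acct_id=NULL: no matching b row, dropped.
- acct_id=4: 3 matching b row(s), so 3 row(s) emitted.
- acct_id=4: 3 matching b row(s), so 3 row(s) emitted.
- acct_id=5: 2 matching b row(s), so 2 row(s) emitted.
- acct_id=5: 2 matching b row(s), so 2 row(s) emitted.
Total: 13 rows.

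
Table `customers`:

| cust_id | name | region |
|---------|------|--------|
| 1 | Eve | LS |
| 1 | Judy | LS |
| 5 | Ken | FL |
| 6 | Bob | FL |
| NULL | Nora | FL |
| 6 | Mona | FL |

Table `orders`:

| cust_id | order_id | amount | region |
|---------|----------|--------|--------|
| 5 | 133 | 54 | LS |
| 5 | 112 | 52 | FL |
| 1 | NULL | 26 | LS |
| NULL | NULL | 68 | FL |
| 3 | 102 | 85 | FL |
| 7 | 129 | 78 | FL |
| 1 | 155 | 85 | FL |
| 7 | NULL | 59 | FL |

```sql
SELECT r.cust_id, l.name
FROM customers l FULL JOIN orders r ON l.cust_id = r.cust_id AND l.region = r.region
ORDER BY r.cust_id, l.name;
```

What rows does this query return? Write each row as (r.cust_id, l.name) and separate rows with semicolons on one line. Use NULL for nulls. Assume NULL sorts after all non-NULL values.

(1, Eve); (1, Judy); (1, NULL); (3, NULL); (5, Ken); (5, NULL); (7, NULL); (7, NULL); (NULL, Bob); (NULL, Mona); (NULL, Nora); (NULL, NULL)

FULL OUTER JOIN keeps every row from both sides; unmatched rows get NULL for the other side's columns.
Matching on l.cust_id = r.cust_id AND l.region = r.region. A NULL in a compared column never satisfies the condition.
Matched pairs: 3; unmatched l rows kept: 3; unmatched r rows kept: 6.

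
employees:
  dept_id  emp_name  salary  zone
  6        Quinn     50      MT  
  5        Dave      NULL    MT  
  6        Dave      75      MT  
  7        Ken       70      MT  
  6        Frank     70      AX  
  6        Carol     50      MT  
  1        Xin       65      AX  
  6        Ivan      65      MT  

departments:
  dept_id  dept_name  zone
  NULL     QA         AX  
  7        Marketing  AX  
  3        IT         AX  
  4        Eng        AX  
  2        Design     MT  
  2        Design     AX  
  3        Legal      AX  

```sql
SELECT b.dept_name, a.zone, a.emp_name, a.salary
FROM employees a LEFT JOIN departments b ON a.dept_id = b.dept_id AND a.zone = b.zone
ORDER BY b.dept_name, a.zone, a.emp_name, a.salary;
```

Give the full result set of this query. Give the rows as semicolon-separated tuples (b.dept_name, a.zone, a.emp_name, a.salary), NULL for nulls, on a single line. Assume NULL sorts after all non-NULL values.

LEFT JOIN keeps every row from `employees`; unmatched rows get NULL for `departments`'s columns.
Matching on a.dept_id = b.dept_id AND a.zone = b.zone. A NULL in a compared column never satisfies the condition.
Matched pairs: 0; unmatched a rows kept: 8.

(NULL, AX, Frank, 70); (NULL, AX, Xin, 65); (NULL, MT, Carol, 50); (NULL, MT, Dave, 75); (NULL, MT, Dave, NULL); (NULL, MT, Ivan, 65); (NULL, MT, Ken, 70); (NULL, MT, Quinn, 50)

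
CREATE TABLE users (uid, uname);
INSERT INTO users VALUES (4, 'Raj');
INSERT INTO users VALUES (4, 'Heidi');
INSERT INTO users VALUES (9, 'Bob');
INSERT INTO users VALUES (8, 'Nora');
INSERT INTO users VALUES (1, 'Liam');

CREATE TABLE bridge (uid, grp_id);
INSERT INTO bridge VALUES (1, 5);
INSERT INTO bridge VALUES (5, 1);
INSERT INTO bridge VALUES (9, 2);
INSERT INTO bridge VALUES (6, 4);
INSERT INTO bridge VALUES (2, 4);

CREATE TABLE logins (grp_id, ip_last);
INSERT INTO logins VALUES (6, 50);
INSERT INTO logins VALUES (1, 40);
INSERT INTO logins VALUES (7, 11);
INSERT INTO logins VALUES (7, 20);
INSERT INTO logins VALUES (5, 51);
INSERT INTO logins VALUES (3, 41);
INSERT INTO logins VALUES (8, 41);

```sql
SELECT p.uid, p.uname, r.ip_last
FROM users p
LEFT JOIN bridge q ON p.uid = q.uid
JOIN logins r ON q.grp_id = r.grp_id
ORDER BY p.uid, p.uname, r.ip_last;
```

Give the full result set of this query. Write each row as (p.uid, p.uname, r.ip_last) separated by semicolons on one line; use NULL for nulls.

(1, Liam, 51)

Evaluate left to right. First `users p LEFT JOIN bridge q` on uid: 5 row(s).
Then INNER JOIN `logins r` on grp_id: keep only rows whose q.grp_id appears in r.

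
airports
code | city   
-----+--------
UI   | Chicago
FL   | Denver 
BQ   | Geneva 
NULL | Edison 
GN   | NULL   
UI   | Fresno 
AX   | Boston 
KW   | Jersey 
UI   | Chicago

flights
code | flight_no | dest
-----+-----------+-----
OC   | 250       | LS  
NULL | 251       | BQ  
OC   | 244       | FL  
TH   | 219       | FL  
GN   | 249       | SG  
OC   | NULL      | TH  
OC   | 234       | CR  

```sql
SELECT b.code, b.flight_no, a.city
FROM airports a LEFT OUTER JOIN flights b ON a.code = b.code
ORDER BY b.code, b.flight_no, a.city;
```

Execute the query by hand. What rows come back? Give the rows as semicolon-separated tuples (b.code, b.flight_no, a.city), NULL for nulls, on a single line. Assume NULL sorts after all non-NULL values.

(GN, 249, NULL); (NULL, NULL, Boston); (NULL, NULL, Chicago); (NULL, NULL, Chicago); (NULL, NULL, Denver); (NULL, NULL, Edison); (NULL, NULL, Fresno); (NULL, NULL, Geneva); (NULL, NULL, Jersey)

LEFT JOIN keeps every row from `airports`; unmatched rows get NULL for `flights`'s columns.
Matching on a.code = b.code. A NULL in a compared column never satisfies the condition.
- a (code=UI) has no partner → padded with NULL.
- a (code=FL) has no partner → padded with NULL.
- a (code=BQ) has no partner → padded with NULL.
- a (code=NULL) has no partner → padded with NULL.
- a (code=GN) pairs with 1 row(s) of b.
- a (code=UI) has no partner → padded with NULL.
- a (code=AX) has no partner → padded with NULL.
- a (code=KW) has no partner → padded with NULL.
- a (code=UI) has no partner → padded with NULL.
After projecting and ordering:
b.code | b.flight_no | a.city
GN | 249 | NULL
NULL | NULL | Boston
NULL | NULL | Chicago
NULL | NULL | Chicago
NULL | NULL | Denver
NULL | NULL | Edison
NULL | NULL | Fresno
NULL | NULL | Geneva
NULL | NULL | Jersey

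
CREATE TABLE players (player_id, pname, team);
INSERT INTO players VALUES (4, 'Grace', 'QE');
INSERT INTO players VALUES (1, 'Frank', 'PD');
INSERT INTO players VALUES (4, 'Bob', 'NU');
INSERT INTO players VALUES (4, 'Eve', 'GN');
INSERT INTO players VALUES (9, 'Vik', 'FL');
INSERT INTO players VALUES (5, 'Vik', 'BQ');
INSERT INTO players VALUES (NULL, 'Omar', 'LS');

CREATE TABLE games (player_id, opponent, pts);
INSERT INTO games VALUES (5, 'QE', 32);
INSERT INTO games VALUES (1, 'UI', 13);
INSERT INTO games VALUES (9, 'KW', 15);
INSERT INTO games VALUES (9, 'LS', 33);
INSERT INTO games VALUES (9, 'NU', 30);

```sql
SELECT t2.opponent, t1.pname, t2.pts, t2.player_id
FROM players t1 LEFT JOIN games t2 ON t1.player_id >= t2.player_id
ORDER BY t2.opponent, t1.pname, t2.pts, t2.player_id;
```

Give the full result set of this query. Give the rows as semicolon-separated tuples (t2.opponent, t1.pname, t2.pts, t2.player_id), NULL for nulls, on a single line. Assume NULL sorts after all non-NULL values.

(KW, Vik, 15, 9); (LS, Vik, 33, 9); (NU, Vik, 30, 9); (QE, Vik, 32, 5); (QE, Vik, 32, 5); (UI, Bob, 13, 1); (UI, Eve, 13, 1); (UI, Frank, 13, 1); (UI, Grace, 13, 1); (UI, Vik, 13, 1); (UI, Vik, 13, 1); (NULL, Omar, NULL, NULL)

LEFT JOIN keeps every row from `players`; unmatched rows get NULL for `games`'s columns.
Matching on t1.player_id >= t2.player_id. A NULL in a compared column never satisfies the condition.
- t1 (player_id=4) pairs with 1 row(s) of t2.
- t1 (player_id=1) pairs with 1 row(s) of t2.
- t1 (player_id=4) pairs with 1 row(s) of t2.
- t1 (player_id=4) pairs with 1 row(s) of t2.
- t1 (player_id=9) pairs with 5 row(s) of t2.
- t1 (player_id=5) pairs with 2 row(s) of t2.
- t1 (player_id=NULL) has no partner → padded with NULL.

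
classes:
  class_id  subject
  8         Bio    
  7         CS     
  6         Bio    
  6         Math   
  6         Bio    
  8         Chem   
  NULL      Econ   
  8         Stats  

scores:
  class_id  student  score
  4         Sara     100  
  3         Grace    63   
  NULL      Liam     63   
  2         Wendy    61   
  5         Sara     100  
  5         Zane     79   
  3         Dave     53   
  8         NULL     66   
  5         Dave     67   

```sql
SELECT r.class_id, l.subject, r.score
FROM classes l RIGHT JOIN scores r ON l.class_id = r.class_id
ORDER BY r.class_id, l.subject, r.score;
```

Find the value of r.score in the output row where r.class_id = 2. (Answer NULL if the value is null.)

RIGHT JOIN keeps every row from `scores`; unmatched rows get NULL for `classes`'s columns.
Matching on l.class_id = r.class_id. A NULL in a compared column never satisfies the condition.
- class_id=8: 1 matching r row(s), so 1 row(s) emitted.
- class_id=7: no matching r row.
- class_id=6: no matching r row.
- class_id=6: no matching r row.
- class_id=6: no matching r row.
- class_id=8: 1 matching r row(s), so 1 row(s) emitted.
- class_id=NULL: no matching r row.
- class_id=8: 1 matching r row(s), so 1 row(s) emitted.
- plus 8 unmatched r row(s), each kept with NULL l columns.

61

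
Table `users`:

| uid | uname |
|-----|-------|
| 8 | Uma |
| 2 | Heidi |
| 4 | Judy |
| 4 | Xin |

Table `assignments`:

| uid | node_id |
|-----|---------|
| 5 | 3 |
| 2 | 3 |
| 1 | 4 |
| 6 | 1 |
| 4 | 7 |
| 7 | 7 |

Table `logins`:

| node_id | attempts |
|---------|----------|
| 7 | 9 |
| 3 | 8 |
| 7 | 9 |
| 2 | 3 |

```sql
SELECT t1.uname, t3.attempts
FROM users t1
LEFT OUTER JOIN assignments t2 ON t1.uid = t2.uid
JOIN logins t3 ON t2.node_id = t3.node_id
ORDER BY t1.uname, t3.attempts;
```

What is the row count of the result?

Evaluate left to right. First `users t1 LEFT JOIN assignments t2` on uid: 4 row(s).
Then INNER JOIN `logins t3` on node_id: keep only rows whose t2.node_id appears in t3.
Result: 5 row(s).

5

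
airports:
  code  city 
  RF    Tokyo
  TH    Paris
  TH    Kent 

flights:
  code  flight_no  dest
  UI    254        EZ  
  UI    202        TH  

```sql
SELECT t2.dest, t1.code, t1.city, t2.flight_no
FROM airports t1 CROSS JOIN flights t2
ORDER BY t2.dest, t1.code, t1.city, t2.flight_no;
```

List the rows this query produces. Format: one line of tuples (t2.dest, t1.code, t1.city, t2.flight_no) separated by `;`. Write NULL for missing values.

CROSS JOIN pairs every row of `airports` with every row of `flights`: 3 × 2 = 6 rows.

(EZ, RF, Tokyo, 254); (EZ, TH, Kent, 254); (EZ, TH, Paris, 254); (TH, RF, Tokyo, 202); (TH, TH, Kent, 202); (TH, TH, Paris, 202)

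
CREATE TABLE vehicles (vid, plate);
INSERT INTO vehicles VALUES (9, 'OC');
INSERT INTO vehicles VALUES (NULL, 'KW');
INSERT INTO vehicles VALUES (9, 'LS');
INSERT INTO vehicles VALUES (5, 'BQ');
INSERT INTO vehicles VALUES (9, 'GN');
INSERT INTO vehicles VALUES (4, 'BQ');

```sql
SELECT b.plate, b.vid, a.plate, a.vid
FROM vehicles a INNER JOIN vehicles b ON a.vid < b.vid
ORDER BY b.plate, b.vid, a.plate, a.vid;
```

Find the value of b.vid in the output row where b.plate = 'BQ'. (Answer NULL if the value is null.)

5

INNER JOIN keeps only pairs where the ON condition holds.
Matching on a.vid < b.vid. A NULL in a compared column never satisfies the condition.
- vid=9: no matching b row, dropped.
- vid=NULL: no matching b row, dropped.
- vid=9: no matching b row, dropped.
- vid=5: 3 matching b row(s), so 3 row(s) emitted.
- vid=9: no matching b row, dropped.
- vid=4: 4 matching b row(s), so 4 row(s) emitted.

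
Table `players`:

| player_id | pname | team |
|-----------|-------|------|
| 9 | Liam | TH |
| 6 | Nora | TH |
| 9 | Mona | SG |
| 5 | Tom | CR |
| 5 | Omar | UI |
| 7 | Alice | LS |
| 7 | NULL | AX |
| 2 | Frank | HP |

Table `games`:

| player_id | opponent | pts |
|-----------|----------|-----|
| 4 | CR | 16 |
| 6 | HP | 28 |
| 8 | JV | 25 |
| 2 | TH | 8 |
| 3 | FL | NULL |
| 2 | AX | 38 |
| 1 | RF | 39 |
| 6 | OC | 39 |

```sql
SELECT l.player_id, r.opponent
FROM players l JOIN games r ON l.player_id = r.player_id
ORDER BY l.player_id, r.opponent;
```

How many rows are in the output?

INNER JOIN keeps only pairs where the ON condition holds.
Matching on l.player_id = r.player_id.
- l[0] player_id=9 → no match; dropped.
- l[1] player_id=6 → 2 match(es) in r → 2 row(s).
- l[2] player_id=9 → no match; dropped.
- l[3] player_id=5 → no match; dropped.
- l[4] player_id=5 → no match; dropped.
- l[5] player_id=7 → no match; dropped.
- l[6] player_id=7 → no match; dropped.
- l[7] player_id=2 → 2 match(es) in r → 2 row(s).
Total: 4 rows.

4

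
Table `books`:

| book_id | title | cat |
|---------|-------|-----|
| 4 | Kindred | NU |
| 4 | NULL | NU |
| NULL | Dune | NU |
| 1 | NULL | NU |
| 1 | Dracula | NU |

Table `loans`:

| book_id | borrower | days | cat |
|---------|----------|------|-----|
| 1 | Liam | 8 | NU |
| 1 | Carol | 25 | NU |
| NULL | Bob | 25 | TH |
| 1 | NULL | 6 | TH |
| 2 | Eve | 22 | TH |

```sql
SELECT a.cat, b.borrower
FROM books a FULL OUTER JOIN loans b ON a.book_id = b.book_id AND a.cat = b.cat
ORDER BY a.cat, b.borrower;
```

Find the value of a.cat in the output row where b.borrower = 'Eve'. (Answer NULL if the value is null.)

NULL

FULL OUTER JOIN keeps every row from both sides; unmatched rows get NULL for the other side's columns.
Matching on a.book_id = b.book_id AND a.cat = b.cat. A NULL in a compared column never satisfies the condition.
Matched pairs: 4; unmatched a rows kept: 3; unmatched b rows kept: 3.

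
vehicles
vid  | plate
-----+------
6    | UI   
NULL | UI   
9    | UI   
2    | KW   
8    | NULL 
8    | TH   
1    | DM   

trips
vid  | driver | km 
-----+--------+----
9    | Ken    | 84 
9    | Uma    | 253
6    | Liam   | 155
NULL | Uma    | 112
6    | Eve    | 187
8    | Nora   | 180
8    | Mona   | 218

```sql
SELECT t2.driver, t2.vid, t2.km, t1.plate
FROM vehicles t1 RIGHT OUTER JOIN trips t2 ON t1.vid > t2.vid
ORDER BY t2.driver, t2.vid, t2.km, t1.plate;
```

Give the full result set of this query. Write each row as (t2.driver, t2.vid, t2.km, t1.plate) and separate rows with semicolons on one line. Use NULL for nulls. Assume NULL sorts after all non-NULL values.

(Eve, 6, 187, TH); (Eve, 6, 187, UI); (Eve, 6, 187, NULL); (Ken, 9, 84, NULL); (Liam, 6, 155, TH); (Liam, 6, 155, UI); (Liam, 6, 155, NULL); (Mona, 8, 218, UI); (Nora, 8, 180, UI); (Uma, 9, 253, NULL); (Uma, NULL, 112, NULL)

RIGHT JOIN keeps every row from `trips`; unmatched rows get NULL for `vehicles`'s columns.
Matching on t1.vid > t2.vid. A NULL in a compared column never satisfies the condition.
Matched pairs: 8; unmatched t2 rows kept: 3.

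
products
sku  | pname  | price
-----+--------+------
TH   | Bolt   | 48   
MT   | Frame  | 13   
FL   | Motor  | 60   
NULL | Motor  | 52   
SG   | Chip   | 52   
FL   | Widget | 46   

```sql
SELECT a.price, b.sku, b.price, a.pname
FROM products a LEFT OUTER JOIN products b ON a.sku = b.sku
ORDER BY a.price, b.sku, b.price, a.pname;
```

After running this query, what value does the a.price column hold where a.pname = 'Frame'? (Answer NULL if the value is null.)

13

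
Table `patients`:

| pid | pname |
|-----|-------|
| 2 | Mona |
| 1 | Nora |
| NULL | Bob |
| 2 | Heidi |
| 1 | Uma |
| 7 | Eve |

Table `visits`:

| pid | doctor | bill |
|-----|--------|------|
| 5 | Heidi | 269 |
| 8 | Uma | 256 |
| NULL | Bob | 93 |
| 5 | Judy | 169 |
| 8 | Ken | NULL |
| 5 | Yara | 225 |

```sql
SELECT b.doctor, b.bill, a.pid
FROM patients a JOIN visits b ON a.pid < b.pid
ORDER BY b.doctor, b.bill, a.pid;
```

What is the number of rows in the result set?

22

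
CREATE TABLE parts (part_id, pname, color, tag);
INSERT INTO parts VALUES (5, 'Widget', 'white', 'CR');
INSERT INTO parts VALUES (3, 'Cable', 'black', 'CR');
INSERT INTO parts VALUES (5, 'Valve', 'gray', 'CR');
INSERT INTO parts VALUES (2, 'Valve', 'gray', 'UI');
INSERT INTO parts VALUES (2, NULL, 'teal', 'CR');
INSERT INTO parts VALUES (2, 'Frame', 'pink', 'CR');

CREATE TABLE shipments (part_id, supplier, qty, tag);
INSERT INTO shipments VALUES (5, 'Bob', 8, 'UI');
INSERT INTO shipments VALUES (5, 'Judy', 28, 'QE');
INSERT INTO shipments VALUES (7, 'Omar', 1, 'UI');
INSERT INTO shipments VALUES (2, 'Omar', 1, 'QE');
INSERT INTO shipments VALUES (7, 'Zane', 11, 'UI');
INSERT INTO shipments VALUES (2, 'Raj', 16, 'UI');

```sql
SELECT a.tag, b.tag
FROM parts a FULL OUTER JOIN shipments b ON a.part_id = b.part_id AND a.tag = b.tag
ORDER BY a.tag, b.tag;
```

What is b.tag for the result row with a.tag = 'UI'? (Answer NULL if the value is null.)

UI

FULL OUTER JOIN keeps every row from both sides; unmatched rows get NULL for the other side's columns.
Matching on a.part_id = b.part_id AND a.tag = b.tag.
- a row (part_id=5, tag=CR): no match → kept, b columns NULL.
- a row (part_id=3, tag=CR): no match → kept, b columns NULL.
- a row (part_id=5, tag=CR): no match → kept, b columns NULL.
- a row (part_id=2, tag=UI): matches 1 b row(s) → 1 output row(s).
- a row (part_id=2, tag=CR): no match → kept, b columns NULL.
- a row (part_id=2, tag=CR): no match → kept, b columns NULL.
- 5 b row(s) had no a match → kept, a columns NULL.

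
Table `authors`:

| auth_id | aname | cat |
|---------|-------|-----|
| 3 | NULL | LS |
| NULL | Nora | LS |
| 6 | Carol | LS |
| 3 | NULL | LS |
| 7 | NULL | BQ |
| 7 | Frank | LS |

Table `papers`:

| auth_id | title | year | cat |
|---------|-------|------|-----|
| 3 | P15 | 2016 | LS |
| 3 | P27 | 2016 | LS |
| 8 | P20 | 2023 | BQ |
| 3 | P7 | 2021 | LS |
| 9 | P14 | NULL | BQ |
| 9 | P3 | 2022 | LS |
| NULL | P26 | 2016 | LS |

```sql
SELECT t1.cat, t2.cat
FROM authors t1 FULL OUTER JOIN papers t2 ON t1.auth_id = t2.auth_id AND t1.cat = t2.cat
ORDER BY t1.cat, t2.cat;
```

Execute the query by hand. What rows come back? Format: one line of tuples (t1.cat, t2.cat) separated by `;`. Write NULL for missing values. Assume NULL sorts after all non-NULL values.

(BQ, NULL); (LS, LS); (LS, LS); (LS, LS); (LS, LS); (LS, LS); (LS, LS); (LS, NULL); (LS, NULL); (LS, NULL); (NULL, BQ); (NULL, BQ); (NULL, LS); (NULL, LS)

FULL OUTER JOIN keeps every row from both sides; unmatched rows get NULL for the other side's columns.
Matching on t1.auth_id = t2.auth_id AND t1.cat = t2.cat. A NULL in a compared column never satisfies the condition.
- t1 row (auth_id=3, cat=LS): matches 3 t2 row(s) → 3 output row(s).
- t1 row (auth_id=NULL, cat=LS): no match → kept, t2 columns NULL.
- t1 row (auth_id=6, cat=LS): no match → kept, t2 columns NULL.
- t1 row (auth_id=3, cat=LS): matches 3 t2 row(s) → 3 output row(s).
- t1 row (auth_id=7, cat=BQ): no match → kept, t2 columns NULL.
- t1 row (auth_id=7, cat=LS): no match → kept, t2 columns NULL.
- 4 t2 row(s) had no t1 match → kept, t1 columns NULL.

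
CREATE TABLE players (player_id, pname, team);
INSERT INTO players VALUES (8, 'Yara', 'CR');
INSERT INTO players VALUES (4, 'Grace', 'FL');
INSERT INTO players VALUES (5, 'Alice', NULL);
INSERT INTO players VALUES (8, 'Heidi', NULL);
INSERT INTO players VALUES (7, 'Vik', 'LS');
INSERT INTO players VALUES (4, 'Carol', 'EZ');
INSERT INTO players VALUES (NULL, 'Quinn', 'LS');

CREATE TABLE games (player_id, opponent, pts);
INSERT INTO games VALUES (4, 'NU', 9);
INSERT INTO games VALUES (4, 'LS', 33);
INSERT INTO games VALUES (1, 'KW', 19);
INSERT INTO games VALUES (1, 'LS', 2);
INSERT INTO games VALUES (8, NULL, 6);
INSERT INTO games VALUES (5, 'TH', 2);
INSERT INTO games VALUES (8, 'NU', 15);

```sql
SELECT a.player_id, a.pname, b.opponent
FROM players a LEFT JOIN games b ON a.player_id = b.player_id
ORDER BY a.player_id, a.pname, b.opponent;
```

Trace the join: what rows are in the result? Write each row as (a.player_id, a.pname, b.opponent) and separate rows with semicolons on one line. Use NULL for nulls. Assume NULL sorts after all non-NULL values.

(4, Carol, LS); (4, Carol, NU); (4, Grace, LS); (4, Grace, NU); (5, Alice, TH); (7, Vik, NULL); (8, Heidi, NU); (8, Heidi, NULL); (8, Yara, NU); (8, Yara, NULL); (NULL, Quinn, NULL)

LEFT JOIN keeps every row from `players`; unmatched rows get NULL for `games`'s columns.
Matching on a.player_id = b.player_id. A NULL in a compared column never satisfies the condition.
Matched pairs: 9; unmatched a rows kept: 2.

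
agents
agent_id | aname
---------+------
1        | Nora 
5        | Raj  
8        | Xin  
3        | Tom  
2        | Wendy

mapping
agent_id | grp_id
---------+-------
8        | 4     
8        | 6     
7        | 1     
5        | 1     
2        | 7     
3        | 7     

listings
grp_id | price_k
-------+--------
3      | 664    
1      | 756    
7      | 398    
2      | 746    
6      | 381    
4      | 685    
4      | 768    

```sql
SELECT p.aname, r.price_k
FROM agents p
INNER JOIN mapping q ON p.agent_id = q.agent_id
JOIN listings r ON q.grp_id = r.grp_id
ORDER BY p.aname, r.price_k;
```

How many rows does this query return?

6

Step 1 — p INNER JOIN q on agent_id → 5 row(s).
Then INNER JOIN `listings r` on grp_id: keep only rows whose q.grp_id appears in r.
Result: 6 row(s).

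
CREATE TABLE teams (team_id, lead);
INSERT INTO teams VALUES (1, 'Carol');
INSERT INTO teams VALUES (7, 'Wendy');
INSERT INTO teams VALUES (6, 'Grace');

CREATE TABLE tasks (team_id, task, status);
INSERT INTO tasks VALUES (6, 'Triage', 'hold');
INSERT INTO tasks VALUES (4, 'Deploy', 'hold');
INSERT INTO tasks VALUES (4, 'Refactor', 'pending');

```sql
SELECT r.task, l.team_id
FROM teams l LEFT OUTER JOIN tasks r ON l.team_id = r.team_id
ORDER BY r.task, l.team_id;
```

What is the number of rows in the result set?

LEFT JOIN keeps every row from `teams`; unmatched rows get NULL for `tasks`'s columns.
Matching on l.team_id = r.team_id.
- l[0] team_id=1 → no match; kept with NULLs on the r side.
- l[1] team_id=7 → no match; kept with NULLs on the r side.
- l[2] team_id=6 → 1 match(es) in r → 1 row(s).
Total: 1 matched + 2 padded = 3 rows.

3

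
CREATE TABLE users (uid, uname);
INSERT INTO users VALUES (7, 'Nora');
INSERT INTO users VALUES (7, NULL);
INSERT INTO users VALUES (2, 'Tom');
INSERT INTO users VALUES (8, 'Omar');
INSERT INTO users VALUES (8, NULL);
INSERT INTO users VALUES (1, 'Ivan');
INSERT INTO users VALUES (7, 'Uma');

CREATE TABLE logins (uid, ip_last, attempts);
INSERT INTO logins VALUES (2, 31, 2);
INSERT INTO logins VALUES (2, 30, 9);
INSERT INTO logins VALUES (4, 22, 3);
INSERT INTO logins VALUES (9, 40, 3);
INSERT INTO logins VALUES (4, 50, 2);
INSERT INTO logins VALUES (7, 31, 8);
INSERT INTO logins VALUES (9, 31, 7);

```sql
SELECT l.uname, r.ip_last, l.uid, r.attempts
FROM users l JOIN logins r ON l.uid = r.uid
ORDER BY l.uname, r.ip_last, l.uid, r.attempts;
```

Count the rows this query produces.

5

INNER JOIN keeps only pairs where the ON condition holds.
Matching on l.uid = r.uid.
Matched pairs: 5.
Total: 5 rows.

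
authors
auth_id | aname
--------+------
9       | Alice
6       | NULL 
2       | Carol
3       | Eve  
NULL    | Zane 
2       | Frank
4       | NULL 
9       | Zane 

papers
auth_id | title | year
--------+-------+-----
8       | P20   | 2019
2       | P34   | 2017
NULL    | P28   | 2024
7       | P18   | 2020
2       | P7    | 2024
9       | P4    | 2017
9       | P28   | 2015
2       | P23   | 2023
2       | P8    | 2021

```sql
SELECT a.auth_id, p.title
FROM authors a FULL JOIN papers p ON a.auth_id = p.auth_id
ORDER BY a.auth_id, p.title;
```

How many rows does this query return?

19

FULL OUTER JOIN keeps every row from both sides; unmatched rows get NULL for the other side's columns.
Matching on a.auth_id = p.auth_id. A NULL in a compared column never satisfies the condition.
- a[0] auth_id=9 → 2 match(es) in p → 2 row(s).
- a[1] auth_id=6 → no match; kept with NULLs on the p side.
- a[2] auth_id=2 → 4 match(es) in p → 4 row(s).
- a[3] auth_id=3 → no match; kept with NULLs on the p side.
- a[4] auth_id=NULL → no match; kept with NULLs on the p side.
- a[5] auth_id=2 → 4 match(es) in p → 4 row(s).
- a[6] auth_id=4 → no match; kept with NULLs on the p side.
- a[7] auth_id=9 → 2 match(es) in p → 2 row(s).
- 3 p row(s) had no a match → kept, a columns NULL.
Total: 12 matched + 7 padded = 19 rows.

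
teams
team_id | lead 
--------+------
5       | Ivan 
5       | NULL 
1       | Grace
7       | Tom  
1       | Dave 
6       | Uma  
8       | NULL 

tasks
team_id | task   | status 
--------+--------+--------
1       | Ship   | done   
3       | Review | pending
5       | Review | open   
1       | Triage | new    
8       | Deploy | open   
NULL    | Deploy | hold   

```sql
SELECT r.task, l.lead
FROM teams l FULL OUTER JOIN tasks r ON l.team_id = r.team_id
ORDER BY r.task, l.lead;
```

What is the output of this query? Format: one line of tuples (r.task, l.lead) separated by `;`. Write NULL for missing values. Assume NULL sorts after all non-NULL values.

(Deploy, NULL); (Deploy, NULL); (Review, Ivan); (Review, NULL); (Review, NULL); (Ship, Dave); (Ship, Grace); (Triage, Dave); (Triage, Grace); (NULL, Tom); (NULL, Uma)

FULL OUTER JOIN keeps every row from both sides; unmatched rows get NULL for the other side's columns.
Matching on l.team_id = r.team_id. A NULL in a compared column never satisfies the condition.
- l row (team_id=5): matches 1 r row(s) → 1 output row(s).
- l row (team_id=5): matches 1 r row(s) → 1 output row(s).
- l row (team_id=1): matches 2 r row(s) → 2 output row(s).
- l row (team_id=7): no match → kept, r columns NULL.
- l row (team_id=1): matches 2 r row(s) → 2 output row(s).
- l row (team_id=6): no match → kept, r columns NULL.
- l row (team_id=8): matches 1 r row(s) → 1 output row(s).
- 2 row(s) from r found no l partner → padded with NULL.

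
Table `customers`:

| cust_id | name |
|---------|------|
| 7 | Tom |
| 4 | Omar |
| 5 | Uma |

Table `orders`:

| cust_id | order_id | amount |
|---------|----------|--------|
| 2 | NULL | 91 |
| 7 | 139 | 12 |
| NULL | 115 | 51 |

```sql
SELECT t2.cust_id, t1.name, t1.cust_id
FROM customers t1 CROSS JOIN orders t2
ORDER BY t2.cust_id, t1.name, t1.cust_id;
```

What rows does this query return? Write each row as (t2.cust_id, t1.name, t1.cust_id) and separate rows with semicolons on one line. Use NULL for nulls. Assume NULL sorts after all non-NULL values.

CROSS JOIN pairs every row of `customers` with every row of `orders`: 3 × 3 = 9 rows.

(2, Omar, 4); (2, Tom, 7); (2, Uma, 5); (7, Omar, 4); (7, Tom, 7); (7, Uma, 5); (NULL, Omar, 4); (NULL, Tom, 7); (NULL, Uma, 5)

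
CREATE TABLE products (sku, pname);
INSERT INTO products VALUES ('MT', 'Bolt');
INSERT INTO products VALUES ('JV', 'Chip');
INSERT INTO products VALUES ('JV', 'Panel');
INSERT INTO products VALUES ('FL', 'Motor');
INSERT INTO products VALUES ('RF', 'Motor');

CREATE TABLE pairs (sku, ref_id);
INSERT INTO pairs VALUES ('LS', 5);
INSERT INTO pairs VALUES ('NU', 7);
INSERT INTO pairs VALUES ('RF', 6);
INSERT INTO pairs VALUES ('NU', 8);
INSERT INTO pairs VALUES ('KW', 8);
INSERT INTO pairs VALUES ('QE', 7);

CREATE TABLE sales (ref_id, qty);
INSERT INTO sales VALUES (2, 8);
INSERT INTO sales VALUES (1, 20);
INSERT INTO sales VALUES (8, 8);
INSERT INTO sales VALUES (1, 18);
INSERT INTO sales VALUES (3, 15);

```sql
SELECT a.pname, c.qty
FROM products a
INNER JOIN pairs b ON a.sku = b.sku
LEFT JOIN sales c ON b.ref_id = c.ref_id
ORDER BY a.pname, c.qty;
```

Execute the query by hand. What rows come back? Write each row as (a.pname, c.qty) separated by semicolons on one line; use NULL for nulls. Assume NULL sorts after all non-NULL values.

(Motor, NULL)

Evaluate left to right. First `products a INNER JOIN pairs b` on sku: 1 row(s).
Then LEFT JOIN `sales c` on ref_id: each of those 1 rows is kept; rows whose b.ref_id has no match in c get NULL for c's columns.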